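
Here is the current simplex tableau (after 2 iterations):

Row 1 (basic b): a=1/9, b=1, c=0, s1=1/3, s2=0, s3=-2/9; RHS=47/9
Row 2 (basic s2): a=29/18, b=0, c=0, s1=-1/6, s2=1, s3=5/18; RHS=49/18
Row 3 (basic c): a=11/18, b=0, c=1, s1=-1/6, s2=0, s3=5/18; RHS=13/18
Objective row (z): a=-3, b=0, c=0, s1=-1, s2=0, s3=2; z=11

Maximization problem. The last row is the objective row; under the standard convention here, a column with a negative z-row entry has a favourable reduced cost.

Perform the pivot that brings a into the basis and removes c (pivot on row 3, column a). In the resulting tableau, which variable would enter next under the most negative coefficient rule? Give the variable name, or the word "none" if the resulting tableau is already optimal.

Pivot element 11/18. New z-row = old z-row − (-3)·(row 3/(11/18)).
Updated z-row coefficients: a: 0, b: 0, c: 54/11, s1: -20/11, s2: 0, s3: 37/11.
The most negative is -20/11 in column s1, so s1 would enter next.

s1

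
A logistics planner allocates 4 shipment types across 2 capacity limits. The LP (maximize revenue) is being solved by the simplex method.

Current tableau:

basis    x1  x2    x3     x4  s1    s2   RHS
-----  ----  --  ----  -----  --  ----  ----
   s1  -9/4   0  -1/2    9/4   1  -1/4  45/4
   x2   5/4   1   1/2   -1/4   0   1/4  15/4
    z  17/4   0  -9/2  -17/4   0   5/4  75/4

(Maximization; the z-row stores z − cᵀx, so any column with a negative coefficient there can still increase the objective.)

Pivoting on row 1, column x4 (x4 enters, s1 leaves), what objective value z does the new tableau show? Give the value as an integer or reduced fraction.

40

Minimum ratio for x4: (45/4)/(9/4) = 5.
z changes by −(z-row coeff of x4)·ratio = −(-17/4)·5 = 85/4.
New z = 75/4 + (85/4) = 40.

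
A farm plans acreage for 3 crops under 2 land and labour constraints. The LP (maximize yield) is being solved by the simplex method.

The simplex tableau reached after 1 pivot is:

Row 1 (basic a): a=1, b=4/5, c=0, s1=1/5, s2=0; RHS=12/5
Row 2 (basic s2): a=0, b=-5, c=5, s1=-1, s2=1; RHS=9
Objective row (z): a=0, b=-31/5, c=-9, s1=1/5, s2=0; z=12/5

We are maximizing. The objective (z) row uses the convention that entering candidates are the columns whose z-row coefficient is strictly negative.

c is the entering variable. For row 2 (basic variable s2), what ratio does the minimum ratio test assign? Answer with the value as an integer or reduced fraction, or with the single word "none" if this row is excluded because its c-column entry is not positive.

9/5

Ratio = RHS / (c entry) = 9 / 5 = 9/5.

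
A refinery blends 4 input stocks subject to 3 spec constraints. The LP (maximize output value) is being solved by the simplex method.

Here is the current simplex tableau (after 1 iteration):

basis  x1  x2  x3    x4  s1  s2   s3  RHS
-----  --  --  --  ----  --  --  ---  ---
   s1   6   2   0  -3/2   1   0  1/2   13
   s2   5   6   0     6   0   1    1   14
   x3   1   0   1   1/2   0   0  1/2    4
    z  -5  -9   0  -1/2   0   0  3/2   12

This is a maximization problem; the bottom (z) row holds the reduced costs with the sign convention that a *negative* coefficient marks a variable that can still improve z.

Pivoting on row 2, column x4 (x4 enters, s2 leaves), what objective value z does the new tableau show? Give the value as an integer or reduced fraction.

Minimum ratio for x4: 14/6 = 7/3.
z changes by −(z-row coeff of x4)·ratio = −(-1/2)·(7/3) = 7/6.
New z = 12 + (7/6) = 79/6.

79/6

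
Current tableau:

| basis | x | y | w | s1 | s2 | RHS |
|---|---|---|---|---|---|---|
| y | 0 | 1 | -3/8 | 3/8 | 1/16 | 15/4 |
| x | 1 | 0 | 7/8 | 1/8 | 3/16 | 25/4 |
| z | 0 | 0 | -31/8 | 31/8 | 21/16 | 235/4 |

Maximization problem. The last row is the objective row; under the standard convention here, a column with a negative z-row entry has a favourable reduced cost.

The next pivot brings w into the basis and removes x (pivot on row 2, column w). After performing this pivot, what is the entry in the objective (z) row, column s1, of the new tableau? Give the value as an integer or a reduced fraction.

31/7

Pivot element is row 2, column w: 7/8.
Normalize row 2: new (row 2, s1) = (1/8)/(7/8) = 1/7.
z-row ← z-row − (-31/8)·(new row 2): 31/8 − (-31/8)·(1/7) = 31/7.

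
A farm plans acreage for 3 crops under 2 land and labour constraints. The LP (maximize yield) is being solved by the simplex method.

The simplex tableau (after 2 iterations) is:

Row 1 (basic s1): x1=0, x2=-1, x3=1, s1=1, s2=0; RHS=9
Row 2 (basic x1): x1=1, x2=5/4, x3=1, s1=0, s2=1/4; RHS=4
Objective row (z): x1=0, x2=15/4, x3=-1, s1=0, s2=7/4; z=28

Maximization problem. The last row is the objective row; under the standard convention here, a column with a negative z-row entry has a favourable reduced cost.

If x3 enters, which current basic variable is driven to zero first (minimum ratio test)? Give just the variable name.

Ratios: row 1 (s1): 9/1 = 9; row 2 (x1): 4/1 = 4.
Minimum ratio 4 is in the x1 row, so x1 leaves.

x1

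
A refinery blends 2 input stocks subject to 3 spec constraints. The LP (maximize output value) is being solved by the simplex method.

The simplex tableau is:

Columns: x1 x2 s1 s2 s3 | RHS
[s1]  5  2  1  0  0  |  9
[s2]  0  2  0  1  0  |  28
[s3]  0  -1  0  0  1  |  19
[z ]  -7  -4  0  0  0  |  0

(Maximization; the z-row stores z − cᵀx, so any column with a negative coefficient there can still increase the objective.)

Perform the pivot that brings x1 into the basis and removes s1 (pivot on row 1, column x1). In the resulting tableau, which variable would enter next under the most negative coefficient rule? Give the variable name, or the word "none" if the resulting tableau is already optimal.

x2

Pivot element 5. New z-row = old z-row − (-7)·(row 1/5).
Updated z-row coefficients: x1: 0, x2: -6/5, s1: 7/5, s2: 0, s3: 0.
The most negative is -6/5 in column x2, so x2 would enter next.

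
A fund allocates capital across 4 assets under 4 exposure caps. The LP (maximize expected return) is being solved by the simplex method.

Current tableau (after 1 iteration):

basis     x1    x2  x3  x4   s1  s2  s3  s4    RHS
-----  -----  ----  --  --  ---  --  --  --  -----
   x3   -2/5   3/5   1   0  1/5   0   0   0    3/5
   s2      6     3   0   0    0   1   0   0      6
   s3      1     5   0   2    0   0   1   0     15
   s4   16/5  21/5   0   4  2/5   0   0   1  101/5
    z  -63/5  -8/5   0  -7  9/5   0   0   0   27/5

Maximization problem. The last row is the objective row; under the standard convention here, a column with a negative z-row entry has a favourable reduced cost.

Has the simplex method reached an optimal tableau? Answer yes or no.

no

Column x1 has objective-row coefficient -63/5, which is negative; an improving pivot exists, so not yet optimal.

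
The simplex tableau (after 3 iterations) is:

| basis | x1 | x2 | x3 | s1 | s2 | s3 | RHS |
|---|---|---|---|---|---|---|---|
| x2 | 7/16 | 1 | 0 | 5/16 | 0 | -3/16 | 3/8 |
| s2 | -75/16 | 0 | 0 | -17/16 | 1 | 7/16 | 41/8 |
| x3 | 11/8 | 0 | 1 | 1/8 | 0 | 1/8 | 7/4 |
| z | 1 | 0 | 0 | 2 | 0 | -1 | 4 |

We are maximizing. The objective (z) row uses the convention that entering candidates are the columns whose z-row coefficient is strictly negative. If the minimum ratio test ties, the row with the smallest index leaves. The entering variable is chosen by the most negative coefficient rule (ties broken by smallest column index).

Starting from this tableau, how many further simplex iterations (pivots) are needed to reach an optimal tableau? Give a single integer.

pivot: s3 in, s2 out → z = 110/7
pivot: x1 in, x3 out → z = 318/19
No improving column remains; optimal.

2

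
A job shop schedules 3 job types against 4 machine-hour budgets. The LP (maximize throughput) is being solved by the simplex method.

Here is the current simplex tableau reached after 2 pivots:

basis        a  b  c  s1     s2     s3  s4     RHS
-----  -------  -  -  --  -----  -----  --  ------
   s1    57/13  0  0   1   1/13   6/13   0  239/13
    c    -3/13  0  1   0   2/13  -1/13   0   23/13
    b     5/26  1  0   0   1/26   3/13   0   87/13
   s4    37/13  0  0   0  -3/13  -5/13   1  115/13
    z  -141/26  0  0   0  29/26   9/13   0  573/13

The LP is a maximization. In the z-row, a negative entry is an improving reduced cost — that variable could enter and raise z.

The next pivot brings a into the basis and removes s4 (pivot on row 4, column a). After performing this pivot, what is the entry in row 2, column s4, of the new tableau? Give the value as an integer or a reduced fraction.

3/37

Pivot element is row 4, column a: 37/13.
Normalize row 4: new (row 4, s4) = 1/(37/13) = 13/37.
row 2 ← row 2 − (-3/13)·(new row 4): 0 − (-3/13)·(13/37) = 3/37.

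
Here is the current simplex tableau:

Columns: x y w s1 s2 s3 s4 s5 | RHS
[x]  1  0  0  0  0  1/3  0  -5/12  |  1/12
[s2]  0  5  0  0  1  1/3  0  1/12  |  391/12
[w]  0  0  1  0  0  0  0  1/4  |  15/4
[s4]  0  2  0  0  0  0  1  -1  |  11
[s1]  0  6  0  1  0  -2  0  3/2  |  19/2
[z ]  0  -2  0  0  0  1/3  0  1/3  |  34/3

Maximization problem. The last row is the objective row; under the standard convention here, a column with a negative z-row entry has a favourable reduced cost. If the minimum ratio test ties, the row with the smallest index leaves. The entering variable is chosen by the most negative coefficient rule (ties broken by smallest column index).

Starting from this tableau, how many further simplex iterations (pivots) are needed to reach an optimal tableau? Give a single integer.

2

pivot: y in, s1 out → z = 29/2
pivot: s3 in, x out → z = 175/12
No improving column remains; optimal.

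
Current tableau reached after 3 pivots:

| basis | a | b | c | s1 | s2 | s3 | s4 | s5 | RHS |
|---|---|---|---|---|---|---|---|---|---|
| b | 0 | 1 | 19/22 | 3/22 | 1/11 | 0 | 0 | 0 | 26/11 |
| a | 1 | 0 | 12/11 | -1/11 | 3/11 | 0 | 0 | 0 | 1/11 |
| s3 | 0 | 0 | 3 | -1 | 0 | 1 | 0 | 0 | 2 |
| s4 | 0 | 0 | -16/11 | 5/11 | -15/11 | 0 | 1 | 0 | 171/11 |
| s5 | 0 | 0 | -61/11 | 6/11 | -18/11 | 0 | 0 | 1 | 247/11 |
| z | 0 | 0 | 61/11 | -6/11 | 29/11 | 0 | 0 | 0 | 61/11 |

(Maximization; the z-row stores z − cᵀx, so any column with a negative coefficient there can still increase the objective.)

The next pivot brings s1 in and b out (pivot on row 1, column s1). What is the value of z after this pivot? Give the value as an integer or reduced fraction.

15

Minimum ratio for s1: (26/11)/(3/22) = 52/3.
z changes by −(z-row coeff of s1)·ratio = −(-6/11)·(52/3) = 104/11.
New z = 61/11 + (104/11) = 15.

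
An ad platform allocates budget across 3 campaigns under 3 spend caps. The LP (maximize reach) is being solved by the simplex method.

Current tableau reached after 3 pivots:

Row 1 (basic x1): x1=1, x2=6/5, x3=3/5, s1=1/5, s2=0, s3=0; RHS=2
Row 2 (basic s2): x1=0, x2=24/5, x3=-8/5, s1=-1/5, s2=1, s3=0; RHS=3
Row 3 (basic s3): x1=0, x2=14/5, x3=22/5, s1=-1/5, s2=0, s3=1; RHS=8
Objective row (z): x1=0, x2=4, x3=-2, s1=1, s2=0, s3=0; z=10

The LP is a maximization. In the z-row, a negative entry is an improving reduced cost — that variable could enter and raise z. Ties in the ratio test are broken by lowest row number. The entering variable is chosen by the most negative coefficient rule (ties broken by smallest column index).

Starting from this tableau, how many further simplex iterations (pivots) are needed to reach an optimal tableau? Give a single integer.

1

pivot: x3 in, s3 out → z = 150/11
No improving column remains; optimal.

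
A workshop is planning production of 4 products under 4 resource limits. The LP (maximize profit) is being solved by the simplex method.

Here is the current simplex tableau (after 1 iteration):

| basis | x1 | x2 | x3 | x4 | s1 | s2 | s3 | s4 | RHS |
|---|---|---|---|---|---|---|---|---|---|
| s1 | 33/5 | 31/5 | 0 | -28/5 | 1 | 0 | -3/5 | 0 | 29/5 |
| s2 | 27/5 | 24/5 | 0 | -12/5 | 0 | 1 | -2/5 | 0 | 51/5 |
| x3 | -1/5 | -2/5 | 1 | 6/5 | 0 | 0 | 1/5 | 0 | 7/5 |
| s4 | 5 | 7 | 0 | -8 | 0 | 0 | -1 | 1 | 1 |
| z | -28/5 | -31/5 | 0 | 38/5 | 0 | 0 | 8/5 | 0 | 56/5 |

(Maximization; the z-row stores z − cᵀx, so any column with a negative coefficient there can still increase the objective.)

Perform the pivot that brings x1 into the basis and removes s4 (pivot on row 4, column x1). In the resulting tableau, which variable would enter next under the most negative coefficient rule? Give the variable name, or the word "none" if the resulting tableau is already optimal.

Pivot element 5. New z-row = old z-row − (-28/5)·(row 4/5).
Updated z-row coefficients: x1: 0, x2: 41/25, x3: 0, x4: -34/25, s1: 0, s2: 0, s3: 12/25, s4: 28/25.
The most negative is -34/25 in column x4, so x4 would enter next.

x4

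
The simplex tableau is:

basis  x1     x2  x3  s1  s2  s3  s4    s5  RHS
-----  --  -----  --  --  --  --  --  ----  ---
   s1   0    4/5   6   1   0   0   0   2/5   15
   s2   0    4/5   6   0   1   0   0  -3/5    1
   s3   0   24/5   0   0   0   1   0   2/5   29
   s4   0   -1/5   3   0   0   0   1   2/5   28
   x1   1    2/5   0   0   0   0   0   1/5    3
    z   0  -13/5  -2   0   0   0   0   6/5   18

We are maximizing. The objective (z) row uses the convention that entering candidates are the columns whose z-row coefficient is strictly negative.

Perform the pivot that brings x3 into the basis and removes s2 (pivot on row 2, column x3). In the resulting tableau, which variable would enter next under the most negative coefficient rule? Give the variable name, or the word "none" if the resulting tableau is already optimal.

x2

Pivot element 6. New z-row = old z-row − (-2)·(row 2/6).
Updated z-row coefficients: x1: 0, x2: -7/3, x3: 0, s1: 0, s2: 1/3, s3: 0, s4: 0, s5: 1.
The most negative is -7/3 in column x2, so x2 would enter next.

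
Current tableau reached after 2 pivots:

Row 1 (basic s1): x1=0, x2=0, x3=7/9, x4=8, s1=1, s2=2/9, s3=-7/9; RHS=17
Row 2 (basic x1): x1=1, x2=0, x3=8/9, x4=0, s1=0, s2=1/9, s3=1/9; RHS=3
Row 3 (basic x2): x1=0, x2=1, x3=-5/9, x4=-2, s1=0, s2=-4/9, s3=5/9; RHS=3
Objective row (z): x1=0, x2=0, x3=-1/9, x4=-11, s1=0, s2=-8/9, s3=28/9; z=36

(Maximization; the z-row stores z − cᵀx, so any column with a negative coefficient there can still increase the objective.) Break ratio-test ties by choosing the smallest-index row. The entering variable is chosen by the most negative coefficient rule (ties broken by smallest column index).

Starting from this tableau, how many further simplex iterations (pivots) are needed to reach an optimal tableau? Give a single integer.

pivot: x4 in, s1 out → z = 475/8
pivot: s2 in, x1 out → z = 601/8
No improving column remains; optimal.

2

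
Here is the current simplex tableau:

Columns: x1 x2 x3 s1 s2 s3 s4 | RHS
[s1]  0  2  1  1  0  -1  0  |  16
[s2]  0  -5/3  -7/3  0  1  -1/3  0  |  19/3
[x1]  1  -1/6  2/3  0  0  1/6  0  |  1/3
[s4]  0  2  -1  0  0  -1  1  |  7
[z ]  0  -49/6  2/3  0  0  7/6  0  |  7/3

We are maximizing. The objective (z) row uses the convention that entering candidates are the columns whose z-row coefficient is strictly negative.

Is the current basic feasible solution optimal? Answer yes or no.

Column x2 has objective-row coefficient -49/6, which is negative; an improving pivot exists, so not yet optimal.

no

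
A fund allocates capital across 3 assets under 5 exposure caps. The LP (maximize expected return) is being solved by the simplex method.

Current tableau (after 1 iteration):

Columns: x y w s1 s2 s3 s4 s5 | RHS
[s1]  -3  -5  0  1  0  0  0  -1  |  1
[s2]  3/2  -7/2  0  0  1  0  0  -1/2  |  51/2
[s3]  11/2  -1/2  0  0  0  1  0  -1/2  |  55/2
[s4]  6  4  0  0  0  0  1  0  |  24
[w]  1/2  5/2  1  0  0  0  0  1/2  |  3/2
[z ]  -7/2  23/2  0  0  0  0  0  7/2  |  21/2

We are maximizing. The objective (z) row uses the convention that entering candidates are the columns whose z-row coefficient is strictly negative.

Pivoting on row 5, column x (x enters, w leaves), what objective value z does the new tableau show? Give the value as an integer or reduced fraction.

Minimum ratio for x: (3/2)/(1/2) = 3.
z changes by −(z-row coeff of x)·ratio = −(-7/2)·3 = 21/2.
New z = 21/2 + (21/2) = 21.

21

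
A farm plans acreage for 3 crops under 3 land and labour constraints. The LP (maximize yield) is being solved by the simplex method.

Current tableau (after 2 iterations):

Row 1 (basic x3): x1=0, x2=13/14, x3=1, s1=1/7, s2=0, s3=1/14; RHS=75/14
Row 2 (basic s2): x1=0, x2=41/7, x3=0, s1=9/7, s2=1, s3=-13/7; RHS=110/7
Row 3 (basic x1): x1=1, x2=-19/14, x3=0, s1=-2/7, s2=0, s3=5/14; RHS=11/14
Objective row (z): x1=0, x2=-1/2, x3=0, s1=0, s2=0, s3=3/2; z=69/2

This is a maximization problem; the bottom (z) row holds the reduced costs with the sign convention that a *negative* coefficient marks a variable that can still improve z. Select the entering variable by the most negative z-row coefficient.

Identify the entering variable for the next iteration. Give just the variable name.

x2

Objective-row coefficients: x1: 0, x2: -1/2, x3: 0, s1: 0, s2: 0, s3: 3/2.
The most negative is -1/2 in column x2, so x2 enters.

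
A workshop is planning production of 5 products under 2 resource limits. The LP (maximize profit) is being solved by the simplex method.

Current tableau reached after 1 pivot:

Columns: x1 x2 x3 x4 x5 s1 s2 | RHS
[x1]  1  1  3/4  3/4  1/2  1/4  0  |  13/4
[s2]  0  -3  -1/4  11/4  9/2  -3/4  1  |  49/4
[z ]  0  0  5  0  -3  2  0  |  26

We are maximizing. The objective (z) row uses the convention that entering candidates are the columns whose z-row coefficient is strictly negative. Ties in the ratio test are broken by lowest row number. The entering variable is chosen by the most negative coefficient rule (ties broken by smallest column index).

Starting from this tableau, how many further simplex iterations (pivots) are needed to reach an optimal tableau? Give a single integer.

2

pivot: x5 in, s2 out → z = 205/6
pivot: x2 in, x1 out → z = 37
No improving column remains; optimal.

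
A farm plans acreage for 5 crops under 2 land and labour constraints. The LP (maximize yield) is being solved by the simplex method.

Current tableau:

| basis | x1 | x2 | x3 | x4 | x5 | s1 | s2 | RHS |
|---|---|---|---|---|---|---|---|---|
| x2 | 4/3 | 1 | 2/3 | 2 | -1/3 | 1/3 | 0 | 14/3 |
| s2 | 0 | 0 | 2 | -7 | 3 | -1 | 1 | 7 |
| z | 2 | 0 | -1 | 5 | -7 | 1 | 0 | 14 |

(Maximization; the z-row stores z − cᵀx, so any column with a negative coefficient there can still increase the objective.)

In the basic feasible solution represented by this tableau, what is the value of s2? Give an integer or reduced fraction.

s2 is basic (row 2); its value is the RHS of that row: 7.

7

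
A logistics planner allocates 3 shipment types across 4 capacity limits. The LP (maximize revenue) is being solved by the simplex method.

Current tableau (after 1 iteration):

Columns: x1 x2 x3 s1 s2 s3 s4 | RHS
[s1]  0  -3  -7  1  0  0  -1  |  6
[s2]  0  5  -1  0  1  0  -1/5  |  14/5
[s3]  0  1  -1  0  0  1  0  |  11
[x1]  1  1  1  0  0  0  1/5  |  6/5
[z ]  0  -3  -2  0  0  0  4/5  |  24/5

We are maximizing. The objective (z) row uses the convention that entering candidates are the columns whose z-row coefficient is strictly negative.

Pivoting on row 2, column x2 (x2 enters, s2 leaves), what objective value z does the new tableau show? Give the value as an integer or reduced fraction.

162/25

Minimum ratio for x2: (14/5)/5 = 14/25.
z changes by −(z-row coeff of x2)·ratio = −(-3)·(14/25) = 42/25.
New z = 24/5 + (42/25) = 162/25.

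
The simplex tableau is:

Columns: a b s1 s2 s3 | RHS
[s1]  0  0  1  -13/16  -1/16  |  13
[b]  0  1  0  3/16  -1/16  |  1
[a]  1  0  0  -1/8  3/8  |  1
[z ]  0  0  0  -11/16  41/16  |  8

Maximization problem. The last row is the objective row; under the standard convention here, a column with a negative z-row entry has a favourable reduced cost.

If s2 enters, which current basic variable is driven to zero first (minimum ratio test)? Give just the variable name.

Ratios: row 1 (s1): entry -13/16 ≤ 0, skip; row 2 (b): 1/(3/16) = 16/3; row 3 (a): entry -1/8 ≤ 0, skip.
Minimum ratio 16/3 is in the b row, so b leaves.

b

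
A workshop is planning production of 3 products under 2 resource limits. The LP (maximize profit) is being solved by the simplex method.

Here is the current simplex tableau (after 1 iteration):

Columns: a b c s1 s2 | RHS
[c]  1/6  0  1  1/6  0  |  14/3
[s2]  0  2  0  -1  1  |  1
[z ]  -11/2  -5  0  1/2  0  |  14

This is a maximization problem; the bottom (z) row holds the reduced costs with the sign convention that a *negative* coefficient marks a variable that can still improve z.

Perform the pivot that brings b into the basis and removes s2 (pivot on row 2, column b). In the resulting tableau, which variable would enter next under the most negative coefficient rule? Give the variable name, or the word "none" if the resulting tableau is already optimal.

Pivot element 2. New z-row = old z-row − (-5)·(row 2/2).
Updated z-row coefficients: a: -11/2, b: 0, c: 0, s1: -2, s2: 5/2.
The most negative is -11/2 in column a, so a would enter next.

a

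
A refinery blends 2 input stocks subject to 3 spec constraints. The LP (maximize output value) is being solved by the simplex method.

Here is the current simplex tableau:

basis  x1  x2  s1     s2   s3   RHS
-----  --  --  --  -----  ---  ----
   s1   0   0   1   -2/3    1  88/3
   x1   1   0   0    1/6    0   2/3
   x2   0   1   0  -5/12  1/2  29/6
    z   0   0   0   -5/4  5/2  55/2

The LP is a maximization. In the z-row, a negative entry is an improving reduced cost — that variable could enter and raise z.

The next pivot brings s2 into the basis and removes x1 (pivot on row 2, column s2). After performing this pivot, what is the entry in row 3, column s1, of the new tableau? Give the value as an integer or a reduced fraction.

Pivot element is row 2, column s2: 1/6.
Normalize row 2: new (row 2, s1) = 0/(1/6) = 0.
row 3 ← row 3 − (-5/12)·(new row 2): 0 − (-5/12)·0 = 0.

0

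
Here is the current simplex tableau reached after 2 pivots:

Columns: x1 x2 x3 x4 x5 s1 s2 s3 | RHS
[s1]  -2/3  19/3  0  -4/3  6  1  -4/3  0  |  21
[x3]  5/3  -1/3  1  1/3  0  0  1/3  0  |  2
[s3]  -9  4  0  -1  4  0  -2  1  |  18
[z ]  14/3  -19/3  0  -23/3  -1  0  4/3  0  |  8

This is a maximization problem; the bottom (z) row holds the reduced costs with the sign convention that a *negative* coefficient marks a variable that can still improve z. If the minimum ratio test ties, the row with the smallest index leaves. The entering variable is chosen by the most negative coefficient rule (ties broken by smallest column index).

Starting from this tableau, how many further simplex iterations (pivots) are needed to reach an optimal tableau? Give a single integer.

pivot: x4 in, x3 out → z = 54
pivot: x2 in, s1 out → z = 676/5
No improving column remains; optimal.

2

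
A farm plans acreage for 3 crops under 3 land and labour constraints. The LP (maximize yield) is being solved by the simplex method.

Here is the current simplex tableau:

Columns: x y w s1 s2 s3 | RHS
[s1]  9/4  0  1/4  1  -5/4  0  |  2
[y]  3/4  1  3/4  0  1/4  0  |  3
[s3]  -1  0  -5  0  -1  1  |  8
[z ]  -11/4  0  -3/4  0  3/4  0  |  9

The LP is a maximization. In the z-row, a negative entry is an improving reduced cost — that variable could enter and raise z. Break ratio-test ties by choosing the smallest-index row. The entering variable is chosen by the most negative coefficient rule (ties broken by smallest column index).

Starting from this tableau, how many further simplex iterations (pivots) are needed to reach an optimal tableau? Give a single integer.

pivot: x in, s1 out → z = 103/9
pivot: s2 in, y out → z = 85/6
No improving column remains; optimal.

2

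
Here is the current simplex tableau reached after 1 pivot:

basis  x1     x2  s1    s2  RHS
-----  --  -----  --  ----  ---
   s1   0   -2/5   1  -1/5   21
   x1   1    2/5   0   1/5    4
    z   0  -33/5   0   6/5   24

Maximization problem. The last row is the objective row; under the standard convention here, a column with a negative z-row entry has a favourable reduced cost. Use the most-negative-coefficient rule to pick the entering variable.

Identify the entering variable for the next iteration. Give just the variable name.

Objective-row coefficients: x1: 0, x2: -33/5, s1: 0, s2: 6/5.
The most negative is -33/5 in column x2, so x2 enters.

x2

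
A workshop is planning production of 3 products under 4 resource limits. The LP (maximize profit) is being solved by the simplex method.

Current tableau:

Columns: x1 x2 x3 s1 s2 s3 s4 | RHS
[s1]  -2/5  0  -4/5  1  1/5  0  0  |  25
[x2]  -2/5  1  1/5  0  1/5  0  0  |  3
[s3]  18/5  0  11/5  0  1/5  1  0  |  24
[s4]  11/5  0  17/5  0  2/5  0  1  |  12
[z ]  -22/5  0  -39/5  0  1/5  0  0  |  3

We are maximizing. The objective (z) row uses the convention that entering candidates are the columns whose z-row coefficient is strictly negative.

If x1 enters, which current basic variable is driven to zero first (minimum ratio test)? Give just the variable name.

Ratios: row 1 (s1): entry -2/5 ≤ 0, skip; row 2 (x2): entry -2/5 ≤ 0, skip; row 3 (s3): 24/(18/5) = 20/3; row 4 (s4): 12/(11/5) = 60/11.
Minimum ratio 60/11 is in the s4 row, so s4 leaves.

s4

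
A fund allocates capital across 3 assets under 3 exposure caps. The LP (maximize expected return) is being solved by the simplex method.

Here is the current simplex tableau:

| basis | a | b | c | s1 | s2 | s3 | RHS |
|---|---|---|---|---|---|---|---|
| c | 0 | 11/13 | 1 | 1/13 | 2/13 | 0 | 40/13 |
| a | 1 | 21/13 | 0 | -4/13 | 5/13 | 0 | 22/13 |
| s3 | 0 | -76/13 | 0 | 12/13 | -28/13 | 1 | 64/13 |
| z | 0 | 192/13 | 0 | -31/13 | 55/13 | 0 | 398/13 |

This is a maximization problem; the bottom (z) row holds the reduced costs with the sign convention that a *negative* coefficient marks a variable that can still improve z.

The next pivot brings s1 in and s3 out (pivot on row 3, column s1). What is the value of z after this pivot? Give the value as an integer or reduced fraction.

Minimum ratio for s1: (64/13)/(12/13) = 16/3.
z changes by −(z-row coeff of s1)·ratio = −(-31/13)·(16/3) = 496/39.
New z = 398/13 + (496/39) = 130/3.

130/3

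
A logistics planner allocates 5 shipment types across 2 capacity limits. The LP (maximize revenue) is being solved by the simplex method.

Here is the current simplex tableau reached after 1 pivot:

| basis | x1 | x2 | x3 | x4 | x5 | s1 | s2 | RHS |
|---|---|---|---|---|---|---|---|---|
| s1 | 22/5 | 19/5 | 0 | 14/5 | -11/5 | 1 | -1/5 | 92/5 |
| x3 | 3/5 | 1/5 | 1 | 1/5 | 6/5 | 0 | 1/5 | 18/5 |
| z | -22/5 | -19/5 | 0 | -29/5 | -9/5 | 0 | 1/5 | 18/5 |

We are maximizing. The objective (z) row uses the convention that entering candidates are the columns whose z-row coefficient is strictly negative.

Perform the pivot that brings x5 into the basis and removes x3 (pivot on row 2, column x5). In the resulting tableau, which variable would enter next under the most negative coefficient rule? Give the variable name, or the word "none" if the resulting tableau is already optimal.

Pivot element 6/5. New z-row = old z-row − (-9/5)·(row 2/(6/5)).
Updated z-row coefficients: x1: -7/2, x2: -7/2, x3: 3/2, x4: -11/2, x5: 0, s1: 0, s2: 1/2.
The most negative is -11/2 in column x4, so x4 would enter next.

x4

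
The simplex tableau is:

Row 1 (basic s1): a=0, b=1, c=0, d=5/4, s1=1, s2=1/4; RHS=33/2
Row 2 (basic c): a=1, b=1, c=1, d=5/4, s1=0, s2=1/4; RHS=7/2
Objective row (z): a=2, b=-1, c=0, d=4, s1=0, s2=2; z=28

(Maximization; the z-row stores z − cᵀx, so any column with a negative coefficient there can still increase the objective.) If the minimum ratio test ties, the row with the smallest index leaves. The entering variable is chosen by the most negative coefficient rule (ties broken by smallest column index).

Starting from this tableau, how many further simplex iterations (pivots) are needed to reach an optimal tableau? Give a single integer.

pivot: b in, c out → z = 63/2
No improving column remains; optimal.

1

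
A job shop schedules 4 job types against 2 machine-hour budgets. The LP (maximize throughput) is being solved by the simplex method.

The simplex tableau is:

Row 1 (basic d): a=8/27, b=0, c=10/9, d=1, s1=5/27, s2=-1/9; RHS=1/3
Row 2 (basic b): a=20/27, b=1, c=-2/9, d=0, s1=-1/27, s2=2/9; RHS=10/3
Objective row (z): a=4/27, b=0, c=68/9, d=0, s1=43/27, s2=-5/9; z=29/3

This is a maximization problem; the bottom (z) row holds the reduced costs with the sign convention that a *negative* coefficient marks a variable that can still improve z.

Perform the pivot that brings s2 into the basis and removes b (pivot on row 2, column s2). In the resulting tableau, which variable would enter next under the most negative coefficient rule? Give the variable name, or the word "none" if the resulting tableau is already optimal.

Pivot element 2/9. New z-row = old z-row − (-5/9)·(row 2/(2/9)).
Updated z-row coefficients: a: 2, b: 5/2, c: 7, d: 0, s1: 3/2, s2: 0.
No coefficient is strictly negative; the tableau after this pivot is optimal.

none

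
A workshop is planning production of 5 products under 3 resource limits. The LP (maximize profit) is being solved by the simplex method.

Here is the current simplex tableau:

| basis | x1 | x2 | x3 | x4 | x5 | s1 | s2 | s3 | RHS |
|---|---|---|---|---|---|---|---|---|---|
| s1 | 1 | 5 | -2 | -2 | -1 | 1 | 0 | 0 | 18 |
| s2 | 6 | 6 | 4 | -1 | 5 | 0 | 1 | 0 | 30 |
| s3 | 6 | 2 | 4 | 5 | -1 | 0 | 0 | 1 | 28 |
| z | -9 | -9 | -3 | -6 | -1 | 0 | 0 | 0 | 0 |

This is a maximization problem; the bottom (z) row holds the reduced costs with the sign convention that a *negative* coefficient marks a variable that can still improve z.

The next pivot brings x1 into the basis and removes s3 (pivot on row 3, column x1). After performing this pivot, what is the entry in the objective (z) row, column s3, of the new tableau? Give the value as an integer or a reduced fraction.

Pivot element is row 3, column x1: 6.
Normalize row 3: new (row 3, s3) = 1/6 = 1/6.
z-row ← z-row − (-9)·(new row 3): 0 − (-9)·(1/6) = 3/2.

3/2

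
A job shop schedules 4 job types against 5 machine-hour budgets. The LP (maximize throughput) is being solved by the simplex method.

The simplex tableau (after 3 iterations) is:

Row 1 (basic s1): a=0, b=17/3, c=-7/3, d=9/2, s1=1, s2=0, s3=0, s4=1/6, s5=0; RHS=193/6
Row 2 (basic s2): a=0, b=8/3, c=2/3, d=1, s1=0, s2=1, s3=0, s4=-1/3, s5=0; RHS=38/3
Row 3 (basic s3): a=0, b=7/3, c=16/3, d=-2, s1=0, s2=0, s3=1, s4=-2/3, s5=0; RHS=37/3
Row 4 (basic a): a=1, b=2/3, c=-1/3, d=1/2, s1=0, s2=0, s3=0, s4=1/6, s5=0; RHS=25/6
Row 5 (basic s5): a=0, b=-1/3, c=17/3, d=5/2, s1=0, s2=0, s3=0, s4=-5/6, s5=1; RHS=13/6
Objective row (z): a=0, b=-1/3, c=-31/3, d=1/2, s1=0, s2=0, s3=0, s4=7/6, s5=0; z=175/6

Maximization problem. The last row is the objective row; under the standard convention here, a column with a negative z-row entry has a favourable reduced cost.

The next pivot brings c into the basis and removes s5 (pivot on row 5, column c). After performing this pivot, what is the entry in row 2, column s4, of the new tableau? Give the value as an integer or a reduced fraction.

Pivot element is row 5, column c: 17/3.
Normalize row 5: new (row 5, s4) = (-5/6)/(17/3) = -5/34.
row 2 ← row 2 − (2/3)·(new row 5): -1/3 − (2/3)·(-5/34) = -4/17.

-4/17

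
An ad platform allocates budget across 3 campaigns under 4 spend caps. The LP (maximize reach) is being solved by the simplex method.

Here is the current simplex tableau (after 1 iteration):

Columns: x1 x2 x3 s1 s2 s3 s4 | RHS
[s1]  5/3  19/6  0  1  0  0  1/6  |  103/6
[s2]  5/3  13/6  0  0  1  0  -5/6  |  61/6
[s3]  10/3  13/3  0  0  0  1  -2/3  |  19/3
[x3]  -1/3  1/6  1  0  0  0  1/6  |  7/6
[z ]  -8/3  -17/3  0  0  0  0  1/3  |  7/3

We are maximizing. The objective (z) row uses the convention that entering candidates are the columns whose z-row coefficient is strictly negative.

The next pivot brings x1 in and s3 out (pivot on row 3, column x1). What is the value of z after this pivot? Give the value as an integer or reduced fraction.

Minimum ratio for x1: (19/3)/(10/3) = 19/10.
z changes by −(z-row coeff of x1)·ratio = −(-8/3)·(19/10) = 76/15.
New z = 7/3 + (76/15) = 37/5.

37/5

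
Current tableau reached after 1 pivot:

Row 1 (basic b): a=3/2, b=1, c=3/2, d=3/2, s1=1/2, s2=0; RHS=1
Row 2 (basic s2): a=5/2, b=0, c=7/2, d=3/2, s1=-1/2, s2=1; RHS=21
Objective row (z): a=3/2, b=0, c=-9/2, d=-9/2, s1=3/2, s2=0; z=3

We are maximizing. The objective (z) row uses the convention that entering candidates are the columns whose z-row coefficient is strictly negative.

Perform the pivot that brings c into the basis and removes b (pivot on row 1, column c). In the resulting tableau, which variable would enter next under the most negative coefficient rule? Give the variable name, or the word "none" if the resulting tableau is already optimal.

none

Pivot element 3/2. New z-row = old z-row − (-9/2)·(row 1/(3/2)).
Updated z-row coefficients: a: 6, b: 3, c: 0, d: 0, s1: 3, s2: 0.
No coefficient is strictly negative; the tableau after this pivot is optimal.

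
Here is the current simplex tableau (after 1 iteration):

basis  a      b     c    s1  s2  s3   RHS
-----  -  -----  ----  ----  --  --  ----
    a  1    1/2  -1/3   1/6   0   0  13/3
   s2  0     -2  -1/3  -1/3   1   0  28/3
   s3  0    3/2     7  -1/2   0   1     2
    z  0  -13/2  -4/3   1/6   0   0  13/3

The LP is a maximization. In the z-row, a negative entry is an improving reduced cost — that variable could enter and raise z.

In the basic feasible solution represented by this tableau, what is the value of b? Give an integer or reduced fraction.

b is nonbasic (not in the basis column), so its value in the current BFS is 0.

0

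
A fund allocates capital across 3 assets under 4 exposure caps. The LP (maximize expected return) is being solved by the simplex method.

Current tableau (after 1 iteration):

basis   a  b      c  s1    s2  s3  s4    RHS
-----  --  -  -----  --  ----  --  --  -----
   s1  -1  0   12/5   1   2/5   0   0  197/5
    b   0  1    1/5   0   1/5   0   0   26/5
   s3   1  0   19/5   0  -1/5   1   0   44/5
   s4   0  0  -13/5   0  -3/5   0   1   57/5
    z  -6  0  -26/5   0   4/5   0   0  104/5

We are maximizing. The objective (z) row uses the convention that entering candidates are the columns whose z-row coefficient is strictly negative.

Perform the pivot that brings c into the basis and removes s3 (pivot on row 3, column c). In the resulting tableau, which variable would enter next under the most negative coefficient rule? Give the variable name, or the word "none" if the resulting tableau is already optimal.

Pivot element 19/5. New z-row = old z-row − (-26/5)·(row 3/(19/5)).
Updated z-row coefficients: a: -88/19, b: 0, c: 0, s1: 0, s2: 10/19, s3: 26/19, s4: 0.
The most negative is -88/19 in column a, so a would enter next.

a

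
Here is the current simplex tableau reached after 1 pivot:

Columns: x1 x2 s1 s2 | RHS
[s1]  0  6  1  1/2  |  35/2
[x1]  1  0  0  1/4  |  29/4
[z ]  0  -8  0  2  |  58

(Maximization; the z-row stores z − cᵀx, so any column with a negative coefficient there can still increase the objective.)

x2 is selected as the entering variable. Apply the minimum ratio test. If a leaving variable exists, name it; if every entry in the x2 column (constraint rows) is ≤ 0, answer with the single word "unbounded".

Ratios: row 1 (s1): (35/2)/6 = 35/12; row 2 (x1): entry 0 ≤ 0, skip.
Minimum ratio is in the s1 row, so s1 leaves.

s1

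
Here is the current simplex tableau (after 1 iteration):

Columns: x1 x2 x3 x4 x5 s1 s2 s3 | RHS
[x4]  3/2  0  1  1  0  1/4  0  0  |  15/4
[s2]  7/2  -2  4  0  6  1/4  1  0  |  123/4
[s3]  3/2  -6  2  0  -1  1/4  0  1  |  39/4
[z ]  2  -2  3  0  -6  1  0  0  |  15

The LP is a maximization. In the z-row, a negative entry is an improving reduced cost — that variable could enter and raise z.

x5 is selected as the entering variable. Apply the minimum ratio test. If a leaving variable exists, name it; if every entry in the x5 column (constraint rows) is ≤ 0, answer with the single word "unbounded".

s2

Ratios: row 1 (x4): entry 0 ≤ 0, skip; row 2 (s2): (123/4)/6 = 41/8; row 3 (s3): entry -1 ≤ 0, skip.
Minimum ratio is in the s2 row, so s2 leaves.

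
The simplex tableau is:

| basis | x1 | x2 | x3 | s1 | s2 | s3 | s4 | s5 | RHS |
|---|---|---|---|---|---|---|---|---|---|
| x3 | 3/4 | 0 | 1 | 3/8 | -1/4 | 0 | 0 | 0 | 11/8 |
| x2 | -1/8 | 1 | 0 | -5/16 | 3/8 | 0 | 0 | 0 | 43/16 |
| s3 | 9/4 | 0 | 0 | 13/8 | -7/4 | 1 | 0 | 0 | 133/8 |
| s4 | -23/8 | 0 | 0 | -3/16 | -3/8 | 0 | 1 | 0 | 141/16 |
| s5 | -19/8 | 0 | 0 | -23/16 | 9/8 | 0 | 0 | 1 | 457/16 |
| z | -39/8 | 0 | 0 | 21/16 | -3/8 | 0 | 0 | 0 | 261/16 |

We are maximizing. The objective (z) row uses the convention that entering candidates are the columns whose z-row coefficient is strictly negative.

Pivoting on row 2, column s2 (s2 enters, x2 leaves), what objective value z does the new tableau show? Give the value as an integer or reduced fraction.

19

Minimum ratio for s2: (43/16)/(3/8) = 43/6.
z changes by −(z-row coeff of s2)·ratio = −(-3/8)·(43/6) = 43/16.
New z = 261/16 + (43/16) = 19.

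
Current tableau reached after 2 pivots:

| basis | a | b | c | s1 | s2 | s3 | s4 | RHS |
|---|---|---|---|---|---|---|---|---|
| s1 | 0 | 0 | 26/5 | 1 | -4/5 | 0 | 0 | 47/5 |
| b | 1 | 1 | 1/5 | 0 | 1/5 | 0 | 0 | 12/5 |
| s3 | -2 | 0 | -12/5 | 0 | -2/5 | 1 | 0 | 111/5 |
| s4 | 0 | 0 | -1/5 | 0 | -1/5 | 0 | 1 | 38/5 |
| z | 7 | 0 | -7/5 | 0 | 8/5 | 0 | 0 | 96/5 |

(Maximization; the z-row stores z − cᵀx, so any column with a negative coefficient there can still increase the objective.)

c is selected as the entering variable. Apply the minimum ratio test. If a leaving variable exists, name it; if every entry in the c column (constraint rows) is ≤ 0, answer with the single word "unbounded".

s1

Ratios: row 1 (s1): (47/5)/(26/5) = 47/26; row 2 (b): (12/5)/(1/5) = 12; row 3 (s3): entry -12/5 ≤ 0, skip; row 4 (s4): entry -1/5 ≤ 0, skip.
Minimum ratio is in the s1 row, so s1 leaves.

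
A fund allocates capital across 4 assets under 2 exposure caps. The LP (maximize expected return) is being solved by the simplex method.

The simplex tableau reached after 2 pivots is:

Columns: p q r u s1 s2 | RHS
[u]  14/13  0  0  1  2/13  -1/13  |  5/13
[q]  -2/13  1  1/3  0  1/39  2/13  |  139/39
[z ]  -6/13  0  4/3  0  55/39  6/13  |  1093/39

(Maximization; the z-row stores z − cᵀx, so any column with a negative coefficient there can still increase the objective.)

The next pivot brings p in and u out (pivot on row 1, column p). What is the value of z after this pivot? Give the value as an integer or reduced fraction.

592/21

Minimum ratio for p: (5/13)/(14/13) = 5/14.
z changes by −(z-row coeff of p)·ratio = −(-6/13)·(5/14) = 15/91.
New z = 1093/39 + (15/91) = 592/21.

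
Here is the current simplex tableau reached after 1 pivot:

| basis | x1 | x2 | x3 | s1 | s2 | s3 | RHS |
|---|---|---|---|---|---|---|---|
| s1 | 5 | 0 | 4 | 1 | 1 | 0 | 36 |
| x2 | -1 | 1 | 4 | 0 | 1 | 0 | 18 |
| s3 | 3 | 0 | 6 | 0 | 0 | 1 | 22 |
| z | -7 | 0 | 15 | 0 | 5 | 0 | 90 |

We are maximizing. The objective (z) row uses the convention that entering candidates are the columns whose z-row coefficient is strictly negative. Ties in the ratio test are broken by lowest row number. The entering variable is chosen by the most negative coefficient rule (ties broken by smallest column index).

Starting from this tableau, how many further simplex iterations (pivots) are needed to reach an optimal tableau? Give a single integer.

pivot: x1 in, s1 out → z = 702/5
No improving column remains; optimal.

1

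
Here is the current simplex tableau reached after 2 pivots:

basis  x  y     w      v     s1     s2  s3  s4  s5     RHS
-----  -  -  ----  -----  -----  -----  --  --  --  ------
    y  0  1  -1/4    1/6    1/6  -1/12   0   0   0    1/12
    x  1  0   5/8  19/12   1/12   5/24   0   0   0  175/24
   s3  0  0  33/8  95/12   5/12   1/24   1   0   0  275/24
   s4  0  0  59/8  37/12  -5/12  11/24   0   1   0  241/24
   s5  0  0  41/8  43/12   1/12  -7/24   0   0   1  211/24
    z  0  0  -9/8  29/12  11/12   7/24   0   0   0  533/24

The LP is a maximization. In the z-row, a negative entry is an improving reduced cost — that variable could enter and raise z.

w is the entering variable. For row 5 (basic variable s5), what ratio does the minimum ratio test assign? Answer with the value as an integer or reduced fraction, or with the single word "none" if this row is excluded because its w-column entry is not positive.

Ratio = RHS / (w entry) = (211/24) / (41/8) = 211/123.

211/123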